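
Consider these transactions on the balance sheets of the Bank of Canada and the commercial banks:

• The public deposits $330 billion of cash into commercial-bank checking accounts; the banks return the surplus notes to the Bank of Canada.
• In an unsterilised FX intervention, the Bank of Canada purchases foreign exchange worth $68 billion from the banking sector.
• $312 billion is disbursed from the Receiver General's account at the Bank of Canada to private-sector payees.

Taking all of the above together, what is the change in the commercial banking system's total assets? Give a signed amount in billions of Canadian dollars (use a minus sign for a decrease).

+$642 billion

Currency deposit $330 billion: bank balance sheets expand → +$330B.
FX purchase $68 billion: just an asset swap on bank balance sheets → 0.
Government spending $312 billion: bank balance sheets expand → +$312B.
Net: 330 + 0 + 312 = +$642 billion.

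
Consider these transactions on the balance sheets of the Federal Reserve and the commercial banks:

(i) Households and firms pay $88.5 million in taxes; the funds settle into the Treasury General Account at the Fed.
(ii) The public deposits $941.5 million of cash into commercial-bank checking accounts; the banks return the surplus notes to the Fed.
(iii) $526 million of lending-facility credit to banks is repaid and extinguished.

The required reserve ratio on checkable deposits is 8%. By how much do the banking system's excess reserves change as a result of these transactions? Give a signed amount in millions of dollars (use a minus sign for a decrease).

Government account inflow $88.5 million: reserves −$88.5M, deposits −$88.5M.
Currency deposit $941.5 million: reserves +$941.5M, deposits +$941.5M.
Discount-window repayment $526 million: reserves −$526M, deposits 0.
Totals: Δreserves = +$327M, Δdeposits = +$853M.
Δrequired reserves = 8% × +$853M = +$68.24M.
Δexcess reserves = Δreserves − Δrequired = +$327M − (+$68.24M) = +$258.76 million.

+$258.76 million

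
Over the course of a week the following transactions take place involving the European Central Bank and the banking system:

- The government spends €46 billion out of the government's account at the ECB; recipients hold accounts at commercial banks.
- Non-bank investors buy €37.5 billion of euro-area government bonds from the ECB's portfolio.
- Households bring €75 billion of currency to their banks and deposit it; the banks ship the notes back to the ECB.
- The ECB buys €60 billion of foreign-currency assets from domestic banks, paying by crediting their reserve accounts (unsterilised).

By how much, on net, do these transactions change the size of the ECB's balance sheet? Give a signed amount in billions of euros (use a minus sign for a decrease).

ECB balance sheet:
  Assets:      Securities −€37.5B, Foreign assets +€60B
  Liabilities: Bank reserves +€143.5B, Currency in circulation −€75B, Government deposits −€46B
Commercial banking system:
  Assets:      Reserves at CB +€143.5B, Foreign assets −€60B
  Liabilities: Checkable deposits +€83.5B
Change in total ECB assets = +€22.5 billion.

+€22.5 billion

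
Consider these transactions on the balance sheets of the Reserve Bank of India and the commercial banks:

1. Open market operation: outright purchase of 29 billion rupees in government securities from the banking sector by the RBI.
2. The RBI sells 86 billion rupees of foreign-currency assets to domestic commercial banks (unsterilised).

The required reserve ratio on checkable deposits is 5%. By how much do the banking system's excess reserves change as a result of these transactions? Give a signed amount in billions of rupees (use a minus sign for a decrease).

-57 billion

OMO purchase (from banks) 29 billion rupees: reserves +29B, deposits 0.
FX sale 86 billion rupees: reserves −86B, deposits 0.
Totals: Δreserves = −57B, Δdeposits = 0.
Δrequired reserves = 5% × 0 = 0.
Δexcess reserves = Δreserves − Δrequired = −57B − (0) = -57 billion.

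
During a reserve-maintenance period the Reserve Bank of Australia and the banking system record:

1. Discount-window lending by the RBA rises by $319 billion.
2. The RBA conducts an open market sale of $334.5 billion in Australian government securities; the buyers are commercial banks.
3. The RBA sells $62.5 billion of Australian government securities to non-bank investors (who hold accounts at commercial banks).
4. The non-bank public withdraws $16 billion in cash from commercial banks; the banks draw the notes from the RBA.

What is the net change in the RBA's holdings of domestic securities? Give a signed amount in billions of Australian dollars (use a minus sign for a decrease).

RBA balance sheet:
  Assets:      Securities −$397B, Loans to banks +$319B
  Liabilities: Bank reserves −$94B, Currency in circulation +$16B
So the change in the RBA's holdings of domestic securities is -$397 billion.

-$397 billion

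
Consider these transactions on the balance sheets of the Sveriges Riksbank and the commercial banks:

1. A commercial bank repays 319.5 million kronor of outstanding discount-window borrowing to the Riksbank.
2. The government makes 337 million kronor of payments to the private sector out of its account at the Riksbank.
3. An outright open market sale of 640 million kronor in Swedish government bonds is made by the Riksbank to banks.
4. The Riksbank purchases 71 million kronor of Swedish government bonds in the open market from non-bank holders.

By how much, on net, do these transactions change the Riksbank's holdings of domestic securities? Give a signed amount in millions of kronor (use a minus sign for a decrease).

Discount-window repayment 319.5 million kronor: the Riksbank's securities portfolio is untouched → 0.
Government spending 337 million kronor: the Riksbank's securities portfolio is untouched → 0.
OMO sale (to banks) 640 million kronor: securities removed from the Riksbank's portfolio → −640M.
Asset purchase (from non-banks) 71 million kronor: securities added to the Riksbank's portfolio → +71M.
Net: 0 + 0 − 640 + 71 = -569 million.

-569 million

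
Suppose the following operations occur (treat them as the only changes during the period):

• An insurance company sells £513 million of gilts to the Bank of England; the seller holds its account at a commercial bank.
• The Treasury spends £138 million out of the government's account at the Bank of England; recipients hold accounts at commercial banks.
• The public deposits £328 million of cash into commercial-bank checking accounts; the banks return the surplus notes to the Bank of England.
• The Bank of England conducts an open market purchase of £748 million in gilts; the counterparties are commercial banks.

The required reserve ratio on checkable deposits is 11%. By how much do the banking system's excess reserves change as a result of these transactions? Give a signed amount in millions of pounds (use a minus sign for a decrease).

+£1619.31 million

Asset purchase (from non-banks) £513 million: reserves +£513M, deposits +£513M.
Government spending £138 million: reserves +£138M, deposits +£138M.
Currency deposit £328 million: reserves +£328M, deposits +£328M.
OMO purchase (from banks) £748 million: reserves +£748M, deposits 0.
Totals: Δreserves = +£1727M, Δdeposits = +£979M.
Δrequired reserves = 11% × +£979M = +£107.69M.
Δexcess reserves = Δreserves − Δrequired = +£1727M − (+£107.69M) = +£1619.31 million.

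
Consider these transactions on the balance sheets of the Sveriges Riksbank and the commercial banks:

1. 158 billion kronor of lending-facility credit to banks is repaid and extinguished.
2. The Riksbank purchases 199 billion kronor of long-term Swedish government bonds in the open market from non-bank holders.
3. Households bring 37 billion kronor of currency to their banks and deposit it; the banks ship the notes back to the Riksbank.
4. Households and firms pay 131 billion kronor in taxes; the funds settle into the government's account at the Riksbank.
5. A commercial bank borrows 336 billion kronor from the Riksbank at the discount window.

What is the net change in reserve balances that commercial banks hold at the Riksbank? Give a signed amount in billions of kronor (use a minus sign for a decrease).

+283 billion

Riksbank balance sheet:
  Assets:      Securities +199B, Loans to banks +178B
  Liabilities: Bank reserves +283B, Currency in circulation −37B, Government deposits +131B
Commercial banking system:
  Assets:      Reserves at CB +283B
  Liabilities: Checkable deposits +105B, Borrowings from CB +178B
So the change in reserve balances that commercial banks hold at the Riksbank is +283 billion.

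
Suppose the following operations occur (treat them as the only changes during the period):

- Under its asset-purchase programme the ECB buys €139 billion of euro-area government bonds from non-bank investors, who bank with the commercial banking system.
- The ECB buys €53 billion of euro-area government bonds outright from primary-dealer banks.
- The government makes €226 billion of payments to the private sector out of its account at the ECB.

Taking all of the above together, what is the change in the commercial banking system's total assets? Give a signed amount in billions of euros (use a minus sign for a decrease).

+€365 billion

Asset purchase (from non-banks) €139 billion: bank balance sheets expand → +€139B.
OMO purchase (from banks) €53 billion: just an asset swap on bank balance sheets → 0.
Government spending €226 billion: bank balance sheets expand → +€226B.
Net: 139 + 0 + 226 = +€365 billion.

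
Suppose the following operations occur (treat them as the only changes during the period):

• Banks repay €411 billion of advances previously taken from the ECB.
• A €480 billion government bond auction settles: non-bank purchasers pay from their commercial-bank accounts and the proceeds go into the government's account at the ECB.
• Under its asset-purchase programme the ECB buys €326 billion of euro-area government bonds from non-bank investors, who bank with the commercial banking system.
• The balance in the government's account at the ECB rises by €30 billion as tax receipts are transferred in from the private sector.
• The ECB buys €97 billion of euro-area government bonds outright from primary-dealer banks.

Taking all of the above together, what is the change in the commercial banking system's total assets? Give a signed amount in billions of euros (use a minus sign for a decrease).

Discount-window repayment €411 billion: bank balance sheets shrink → −€411B.
Government account inflow €480 billion: bank balance sheets shrink → −€480B.
Asset purchase (from non-banks) €326 billion: bank balance sheets expand → +€326B.
Government account inflow €30 billion: bank balance sheets shrink → −€30B.
OMO purchase (from banks) €97 billion: just an asset swap on bank balance sheets → 0.
Net: −411 − 480 + 326 − 30 + 0 = -€595 billion.

-€595 billion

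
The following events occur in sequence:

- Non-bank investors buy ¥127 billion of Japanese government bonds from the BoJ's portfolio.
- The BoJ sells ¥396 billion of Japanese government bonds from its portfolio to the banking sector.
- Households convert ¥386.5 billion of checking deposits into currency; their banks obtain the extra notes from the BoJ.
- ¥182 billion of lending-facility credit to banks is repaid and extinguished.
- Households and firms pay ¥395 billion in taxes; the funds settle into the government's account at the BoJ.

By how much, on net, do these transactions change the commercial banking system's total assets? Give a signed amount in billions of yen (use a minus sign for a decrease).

BoJ balance sheet:
  Assets:      Securities −¥523B, Loans to banks −¥182B
  Liabilities: Bank reserves −¥1486.5B, Currency in circulation +¥386.5B, Government deposits +¥395B
Commercial banking system:
  Assets:      Reserves at CB −¥1486.5B, Securities +¥396B
  Liabilities: Checkable deposits −¥908.5B, Borrowings from CB −¥182B
Change in total bank assets = -¥1090.5 billion.

-¥1090.5 billion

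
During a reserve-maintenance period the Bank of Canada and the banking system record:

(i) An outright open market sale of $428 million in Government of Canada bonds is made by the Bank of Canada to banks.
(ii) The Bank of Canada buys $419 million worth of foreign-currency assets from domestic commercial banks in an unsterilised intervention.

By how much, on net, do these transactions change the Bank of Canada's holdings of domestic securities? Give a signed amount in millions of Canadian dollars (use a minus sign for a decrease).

Bank of Canada balance sheet:
  Assets:      Securities −$428M, Foreign assets +$419M
  Liabilities: Bank reserves −$9M
So the change in the Bank of Canada's holdings of domestic securities is -$428 million.

-$428 million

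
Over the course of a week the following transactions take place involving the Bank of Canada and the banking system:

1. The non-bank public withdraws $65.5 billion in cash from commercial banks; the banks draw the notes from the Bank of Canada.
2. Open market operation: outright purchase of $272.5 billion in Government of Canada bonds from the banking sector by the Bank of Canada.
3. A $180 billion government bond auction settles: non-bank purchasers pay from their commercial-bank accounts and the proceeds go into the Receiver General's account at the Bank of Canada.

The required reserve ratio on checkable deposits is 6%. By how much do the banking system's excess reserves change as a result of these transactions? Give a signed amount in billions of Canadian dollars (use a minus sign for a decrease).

+$41.73 billion

Currency withdrawal $65.5 billion: reserves −$65.5B, deposits −$65.5B.
OMO purchase (from banks) $272.5 billion: reserves +$272.5B, deposits 0.
Government account inflow $180 billion: reserves −$180B, deposits −$180B.
Totals: Δreserves = +$27B, Δdeposits = −$245.5B.
Δrequired reserves = 6% × −$245.5B = −$14.73B.
Δexcess reserves = Δreserves − Δrequired = +$27B − (−$14.73B) = +$41.73 billion.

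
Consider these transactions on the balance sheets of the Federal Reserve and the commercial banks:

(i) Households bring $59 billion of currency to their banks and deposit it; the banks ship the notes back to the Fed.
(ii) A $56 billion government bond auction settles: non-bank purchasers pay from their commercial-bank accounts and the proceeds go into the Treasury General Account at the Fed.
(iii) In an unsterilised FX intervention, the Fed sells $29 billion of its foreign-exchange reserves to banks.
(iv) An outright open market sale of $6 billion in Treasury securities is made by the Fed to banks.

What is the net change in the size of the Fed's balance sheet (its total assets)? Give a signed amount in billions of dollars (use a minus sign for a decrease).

-$35 billion

Fed balance sheet:
  Assets:      Securities −$6B, Foreign assets −$29B
  Liabilities: Bank reserves −$32B, Currency in circulation −$59B, Government deposits +$56B
Commercial banking system:
  Assets:      Reserves at CB −$32B, Securities +$6B, Foreign assets +$29B
  Liabilities: Checkable deposits +$3B
Change in total Fed assets = -$35 billion.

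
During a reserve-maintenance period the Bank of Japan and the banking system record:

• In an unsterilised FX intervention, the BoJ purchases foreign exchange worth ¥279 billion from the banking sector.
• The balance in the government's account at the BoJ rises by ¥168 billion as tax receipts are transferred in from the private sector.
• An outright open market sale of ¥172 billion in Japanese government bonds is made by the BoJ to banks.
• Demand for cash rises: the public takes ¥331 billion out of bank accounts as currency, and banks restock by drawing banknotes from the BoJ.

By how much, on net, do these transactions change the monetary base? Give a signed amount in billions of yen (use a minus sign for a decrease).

-¥61 billion

FX purchase ¥279 billion: BoJ balance sheet expands → +¥279B.
Government account inflow ¥168 billion: reserves shift to a non-base liability → −¥168B.
OMO sale (to banks) ¥172 billion: BoJ balance sheet contracts → −¥172B.
Currency withdrawal ¥331 billion: just a shift between currency and reserves — both are base money → 0.
Net: 279 − 168 − 172 + 0 = -¥61 billion.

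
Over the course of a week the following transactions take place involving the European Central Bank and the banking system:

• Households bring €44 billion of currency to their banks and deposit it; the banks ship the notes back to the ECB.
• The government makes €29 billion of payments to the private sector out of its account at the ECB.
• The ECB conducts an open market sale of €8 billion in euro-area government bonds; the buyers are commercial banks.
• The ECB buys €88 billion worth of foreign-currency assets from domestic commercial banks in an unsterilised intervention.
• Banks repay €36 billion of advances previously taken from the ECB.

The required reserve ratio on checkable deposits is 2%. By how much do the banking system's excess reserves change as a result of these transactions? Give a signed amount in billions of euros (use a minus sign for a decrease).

Currency deposit €44 billion: reserves +€44B, deposits +€44B.
Government spending €29 billion: reserves +€29B, deposits +€29B.
OMO sale (to banks) €8 billion: reserves −€8B, deposits 0.
FX purchase €88 billion: reserves +€88B, deposits 0.
Discount-window repayment €36 billion: reserves −€36B, deposits 0.
Totals: Δreserves = +€117B, Δdeposits = +€73B.
Δrequired reserves = 2% × +€73B = +€1.46B.
Δexcess reserves = Δreserves − Δrequired = +€117B − (+€1.46B) = +€115.54 billion.

+€115.54 billion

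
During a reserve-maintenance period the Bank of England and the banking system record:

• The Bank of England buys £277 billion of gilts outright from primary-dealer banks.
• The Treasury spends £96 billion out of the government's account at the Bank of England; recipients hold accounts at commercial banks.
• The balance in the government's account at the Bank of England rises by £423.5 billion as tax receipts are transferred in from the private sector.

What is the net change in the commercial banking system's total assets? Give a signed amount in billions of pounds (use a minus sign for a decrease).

Bank of England balance sheet:
  Assets:      Securities +£277B
  Liabilities: Bank reserves −£50.5B, Government deposits +£327.5B
Commercial banking system:
  Assets:      Reserves at CB −£50.5B, Securities −£277B
  Liabilities: Checkable deposits −£327.5B
Change in total bank assets = -£327.5 billion.

-£327.5 billion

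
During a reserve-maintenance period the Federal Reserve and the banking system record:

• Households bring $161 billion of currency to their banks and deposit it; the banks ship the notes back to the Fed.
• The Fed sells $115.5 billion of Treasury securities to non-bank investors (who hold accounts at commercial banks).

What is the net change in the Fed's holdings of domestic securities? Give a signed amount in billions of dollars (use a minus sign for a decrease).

Currency deposit $161 billion: the Fed's securities portfolio is untouched → 0.
Asset sale (to non-banks) $115.5 billion: securities removed from the Fed's portfolio → −$115.5B.
Net: 0 − 115.5 = -$115.5 billion.

-$115.5 billion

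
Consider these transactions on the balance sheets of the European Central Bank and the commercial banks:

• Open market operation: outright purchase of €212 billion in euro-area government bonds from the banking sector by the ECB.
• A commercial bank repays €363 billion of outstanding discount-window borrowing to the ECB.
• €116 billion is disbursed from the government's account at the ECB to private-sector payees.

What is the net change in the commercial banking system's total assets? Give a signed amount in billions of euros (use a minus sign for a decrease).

OMO purchase (from banks) €212 billion: just an asset swap on bank balance sheets → 0.
Discount-window repayment €363 billion: bank balance sheets shrink → −€363B.
Government spending €116 billion: bank balance sheets expand → +€116B.
Net: 0 − 363 + 116 = -€247 billion.

-€247 billion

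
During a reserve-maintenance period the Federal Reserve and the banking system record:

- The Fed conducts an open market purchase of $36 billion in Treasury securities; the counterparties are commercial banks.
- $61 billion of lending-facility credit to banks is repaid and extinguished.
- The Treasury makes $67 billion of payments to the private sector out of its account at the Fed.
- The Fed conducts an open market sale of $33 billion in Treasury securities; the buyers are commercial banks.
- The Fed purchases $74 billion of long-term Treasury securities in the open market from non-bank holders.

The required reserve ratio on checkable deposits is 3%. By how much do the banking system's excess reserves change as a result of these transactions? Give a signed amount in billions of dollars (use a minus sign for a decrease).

+$78.77 billion

OMO purchase (from banks) $36 billion: reserves +$36B, deposits 0.
Discount-window repayment $61 billion: reserves −$61B, deposits 0.
Government spending $67 billion: reserves +$67B, deposits +$67B.
OMO sale (to banks) $33 billion: reserves −$33B, deposits 0.
Asset purchase (from non-banks) $74 billion: reserves +$74B, deposits +$74B.
Totals: Δreserves = +$83B, Δdeposits = +$141B.
Δrequired reserves = 3% × +$141B = +$4.23B.
Δexcess reserves = Δreserves − Δrequired = +$83B − (+$4.23B) = +$78.77 billion.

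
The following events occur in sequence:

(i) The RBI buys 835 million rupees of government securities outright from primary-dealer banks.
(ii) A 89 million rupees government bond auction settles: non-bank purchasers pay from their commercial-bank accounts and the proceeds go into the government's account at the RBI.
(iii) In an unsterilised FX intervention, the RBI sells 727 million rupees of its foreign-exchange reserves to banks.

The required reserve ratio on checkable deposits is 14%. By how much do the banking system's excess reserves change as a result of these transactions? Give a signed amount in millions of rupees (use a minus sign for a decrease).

OMO purchase (from banks) 835 million rupees: reserves +835M, deposits 0.
Government account inflow 89 million rupees: reserves −89M, deposits −89M.
FX sale 727 million rupees: reserves −727M, deposits 0.
Totals: Δreserves = +19M, Δdeposits = −89M.
Δrequired reserves = 14% × −89M = −12.46M.
Δexcess reserves = Δreserves − Δrequired = +19M − (−12.46M) = +31.46 million.

+31.46 million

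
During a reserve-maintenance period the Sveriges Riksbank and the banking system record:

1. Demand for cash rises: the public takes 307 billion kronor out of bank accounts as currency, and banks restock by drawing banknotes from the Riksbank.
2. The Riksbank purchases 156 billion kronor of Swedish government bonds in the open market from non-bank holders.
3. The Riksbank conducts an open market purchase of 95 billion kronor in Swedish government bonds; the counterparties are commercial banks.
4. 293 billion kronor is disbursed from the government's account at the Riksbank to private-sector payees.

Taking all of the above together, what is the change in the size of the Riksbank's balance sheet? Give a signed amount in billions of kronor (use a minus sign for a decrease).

Currency withdrawal 307 billion kronor: only the composition of liabilities changes → 0.
Asset purchase (from non-banks) 156 billion kronor: a Riksbank asset is acquired → +156B.
OMO purchase (from banks) 95 billion kronor: a Riksbank asset is acquired → +95B.
Government spending 293 billion kronor: only the composition of liabilities changes → 0.
Net: 0 + 156 + 95 + 0 = +251 billion.

+251 billion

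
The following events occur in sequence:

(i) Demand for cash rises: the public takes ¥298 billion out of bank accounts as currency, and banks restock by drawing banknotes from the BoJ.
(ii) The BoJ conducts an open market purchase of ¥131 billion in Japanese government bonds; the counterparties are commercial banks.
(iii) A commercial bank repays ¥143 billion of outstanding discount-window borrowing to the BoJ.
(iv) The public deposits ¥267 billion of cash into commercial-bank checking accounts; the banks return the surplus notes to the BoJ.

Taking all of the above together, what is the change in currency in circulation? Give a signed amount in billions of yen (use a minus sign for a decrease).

+¥31 billion

BoJ balance sheet:
  Assets:      Securities +¥131B, Loans to banks −¥143B
  Liabilities: Bank reserves −¥43B, Currency in circulation +¥31B
So the change in currency in circulation is +¥31 billion.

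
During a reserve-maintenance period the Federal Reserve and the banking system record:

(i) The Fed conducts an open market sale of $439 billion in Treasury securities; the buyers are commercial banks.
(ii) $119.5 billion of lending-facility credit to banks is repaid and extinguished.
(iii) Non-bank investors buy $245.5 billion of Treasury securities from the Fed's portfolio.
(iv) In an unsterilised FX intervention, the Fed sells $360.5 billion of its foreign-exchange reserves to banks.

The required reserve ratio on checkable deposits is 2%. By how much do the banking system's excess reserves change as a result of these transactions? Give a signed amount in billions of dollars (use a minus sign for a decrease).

-$1159.59 billion

OMO sale (to banks) $439 billion: reserves −$439B, deposits 0.
Discount-window repayment $119.5 billion: reserves −$119.5B, deposits 0.
Asset sale (to non-banks) $245.5 billion: reserves −$245.5B, deposits −$245.5B.
FX sale $360.5 billion: reserves −$360.5B, deposits 0.
Totals: Δreserves = −$1164.5B, Δdeposits = −$245.5B.
Δrequired reserves = 2% × −$245.5B = −$4.91B.
Δexcess reserves = Δreserves − Δrequired = −$1164.5B − (−$4.91B) = -$1159.59 billion.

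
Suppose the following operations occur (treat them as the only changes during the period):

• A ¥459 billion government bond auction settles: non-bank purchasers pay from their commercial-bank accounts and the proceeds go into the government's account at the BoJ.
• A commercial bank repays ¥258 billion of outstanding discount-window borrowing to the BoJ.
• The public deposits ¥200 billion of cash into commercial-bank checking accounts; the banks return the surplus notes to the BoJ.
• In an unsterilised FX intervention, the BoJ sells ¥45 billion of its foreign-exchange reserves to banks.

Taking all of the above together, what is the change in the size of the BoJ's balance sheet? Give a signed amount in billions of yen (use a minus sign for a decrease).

-¥303 billion

BoJ balance sheet:
  Assets:      Loans to banks −¥258B, Foreign assets −¥45B
  Liabilities: Bank reserves −¥562B, Currency in circulation −¥200B, Government deposits +¥459B
Commercial banking system:
  Assets:      Reserves at CB −¥562B, Foreign assets +¥45B
  Liabilities: Checkable deposits −¥259B, Borrowings from CB −¥258B
Change in total BoJ assets = -¥303 billion.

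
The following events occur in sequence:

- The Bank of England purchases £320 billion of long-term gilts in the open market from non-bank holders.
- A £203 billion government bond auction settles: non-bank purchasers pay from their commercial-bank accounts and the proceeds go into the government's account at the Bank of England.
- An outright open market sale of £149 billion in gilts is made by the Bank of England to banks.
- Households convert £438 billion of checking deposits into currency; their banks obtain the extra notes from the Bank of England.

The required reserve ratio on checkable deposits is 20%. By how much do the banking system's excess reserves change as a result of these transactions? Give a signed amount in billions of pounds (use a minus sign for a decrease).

Asset purchase (from non-banks) £320 billion: reserves +£320B, deposits +£320B.
Government account inflow £203 billion: reserves −£203B, deposits −£203B.
OMO sale (to banks) £149 billion: reserves −£149B, deposits 0.
Currency withdrawal £438 billion: reserves −£438B, deposits −£438B.
Totals: Δreserves = −£470B, Δdeposits = −£321B.
Δrequired reserves = 20% × −£321B = −£64.2B.
Δexcess reserves = Δreserves − Δrequired = −£470B − (−£64.2B) = -£405.8 billion.

-£405.8 billion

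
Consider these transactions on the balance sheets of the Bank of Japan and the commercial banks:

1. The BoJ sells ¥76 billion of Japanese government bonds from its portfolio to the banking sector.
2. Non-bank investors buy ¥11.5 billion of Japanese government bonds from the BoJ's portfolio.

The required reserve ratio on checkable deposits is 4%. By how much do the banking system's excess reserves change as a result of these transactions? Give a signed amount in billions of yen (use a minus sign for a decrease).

-¥87.04 billion

OMO sale (to banks) ¥76 billion: reserves −¥76B, deposits 0.
Asset sale (to non-banks) ¥11.5 billion: reserves −¥11.5B, deposits −¥11.5B.
Totals: Δreserves = −¥87.5B, Δdeposits = −¥11.5B.
Δrequired reserves = 4% × −¥11.5B = −¥0.46B.
Δexcess reserves = Δreserves − Δrequired = −¥87.5B − (−¥0.46B) = -¥87.04 billion.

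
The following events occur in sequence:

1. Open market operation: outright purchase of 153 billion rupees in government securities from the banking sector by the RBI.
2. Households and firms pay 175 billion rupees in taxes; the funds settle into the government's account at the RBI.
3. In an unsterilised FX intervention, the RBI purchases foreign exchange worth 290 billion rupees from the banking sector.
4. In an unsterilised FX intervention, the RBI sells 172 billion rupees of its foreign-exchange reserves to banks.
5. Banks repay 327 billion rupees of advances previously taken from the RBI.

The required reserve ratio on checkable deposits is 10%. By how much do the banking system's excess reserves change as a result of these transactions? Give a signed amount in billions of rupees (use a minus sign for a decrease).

OMO purchase (from banks) 153 billion rupees: reserves +153B, deposits 0.
Government account inflow 175 billion rupees: reserves −175B, deposits −175B.
FX purchase 290 billion rupees: reserves +290B, deposits 0.
FX sale 172 billion rupees: reserves −172B, deposits 0.
Discount-window repayment 327 billion rupees: reserves −327B, deposits 0.
Totals: Δreserves = −231B, Δdeposits = −175B.
Δrequired reserves = 10% × −175B = −17.5B.
Δexcess reserves = Δreserves − Δrequired = −231B − (−17.5B) = -213.5 billion.

-213.5 billion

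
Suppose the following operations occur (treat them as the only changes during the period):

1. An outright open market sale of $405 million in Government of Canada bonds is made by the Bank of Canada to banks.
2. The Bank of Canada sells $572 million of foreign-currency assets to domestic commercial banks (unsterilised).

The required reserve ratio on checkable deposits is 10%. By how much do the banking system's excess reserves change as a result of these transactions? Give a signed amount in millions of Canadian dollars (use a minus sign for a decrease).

OMO sale (to banks) $405 million: reserves −$405M, deposits 0.
FX sale $572 million: reserves −$572M, deposits 0.
Totals: Δreserves = −$977M, Δdeposits = 0.
Δrequired reserves = 10% × 0 = 0.
Δexcess reserves = Δreserves − Δrequired = −$977M − (0) = -$977 million.

-$977 million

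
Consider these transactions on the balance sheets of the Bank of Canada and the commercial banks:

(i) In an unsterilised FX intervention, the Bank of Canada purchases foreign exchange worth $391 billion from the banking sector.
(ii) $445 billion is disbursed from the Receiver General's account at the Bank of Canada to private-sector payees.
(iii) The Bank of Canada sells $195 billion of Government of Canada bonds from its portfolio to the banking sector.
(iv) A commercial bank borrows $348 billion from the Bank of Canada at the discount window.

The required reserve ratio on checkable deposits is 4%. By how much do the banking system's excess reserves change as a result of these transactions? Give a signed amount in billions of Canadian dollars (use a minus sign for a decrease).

+$971.2 billion

FX purchase $391 billion: reserves +$391B, deposits 0.
Government spending $445 billion: reserves +$445B, deposits +$445B.
OMO sale (to banks) $195 billion: reserves −$195B, deposits 0.
Discount-window loan $348 billion: reserves +$348B, deposits 0.
Totals: Δreserves = +$989B, Δdeposits = +$445B.
Δrequired reserves = 4% × +$445B = +$17.8B.
Δexcess reserves = Δreserves − Δrequired = +$989B − (+$17.8B) = +$971.2 billion.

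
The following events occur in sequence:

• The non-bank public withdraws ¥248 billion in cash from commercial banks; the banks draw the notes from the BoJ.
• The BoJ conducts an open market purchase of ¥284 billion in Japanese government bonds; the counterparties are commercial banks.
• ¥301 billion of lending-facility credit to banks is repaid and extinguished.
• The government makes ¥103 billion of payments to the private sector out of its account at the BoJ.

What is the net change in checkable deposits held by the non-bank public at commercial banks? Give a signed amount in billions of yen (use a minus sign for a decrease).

-¥145 billion

Currency withdrawal ¥248 billion: non-bank counterparties' bank balances fall → −¥248B.
OMO purchase (from banks) ¥284 billion: the counterparty is a bank, so public deposits are unchanged → 0.
Discount-window repayment ¥301 billion: the counterparty is a bank, so public deposits are unchanged → 0.
Government spending ¥103 billion: non-bank counterparties' bank balances rise → +¥103B.
Net: −248 + 0 + 0 + 103 = -¥145 billion.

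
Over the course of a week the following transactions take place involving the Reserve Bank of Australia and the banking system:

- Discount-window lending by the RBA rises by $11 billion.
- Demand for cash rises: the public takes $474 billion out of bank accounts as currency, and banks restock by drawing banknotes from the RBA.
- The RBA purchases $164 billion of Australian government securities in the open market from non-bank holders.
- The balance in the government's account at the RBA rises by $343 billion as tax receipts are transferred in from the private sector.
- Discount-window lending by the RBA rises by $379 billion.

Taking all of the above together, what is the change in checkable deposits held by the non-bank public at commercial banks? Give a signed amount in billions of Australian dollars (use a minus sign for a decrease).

Discount-window loan $11 billion: the counterparty is a bank, so public deposits are unchanged → 0.
Currency withdrawal $474 billion: non-bank counterparties' bank balances fall → −$474B.
Asset purchase (from non-banks) $164 billion: non-bank counterparties' bank balances rise → +$164B.
Government account inflow $343 billion: non-bank counterparties' bank balances fall → −$343B.
Discount-window loan $379 billion: the counterparty is a bank, so public deposits are unchanged → 0.
Net: 0 − 474 + 164 − 343 + 0 = -$653 billion.

-$653 billion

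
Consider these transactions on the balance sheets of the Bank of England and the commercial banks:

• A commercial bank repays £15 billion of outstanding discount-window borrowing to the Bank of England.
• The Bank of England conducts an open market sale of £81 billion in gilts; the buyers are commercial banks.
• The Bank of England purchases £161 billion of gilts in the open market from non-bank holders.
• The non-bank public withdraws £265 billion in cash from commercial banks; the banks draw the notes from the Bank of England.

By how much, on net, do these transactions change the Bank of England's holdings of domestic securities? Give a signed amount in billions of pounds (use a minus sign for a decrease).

+£80 billion

Discount-window repayment £15 billion: the Bank of England's securities portfolio is untouched → 0.
OMO sale (to banks) £81 billion: securities removed from the Bank of England's portfolio → −£81B.
Asset purchase (from non-banks) £161 billion: securities added to the Bank of England's portfolio → +£161B.
Currency withdrawal £265 billion: the Bank of England's securities portfolio is untouched → 0.
Net: 0 − 81 + 161 + 0 = +£80 billion.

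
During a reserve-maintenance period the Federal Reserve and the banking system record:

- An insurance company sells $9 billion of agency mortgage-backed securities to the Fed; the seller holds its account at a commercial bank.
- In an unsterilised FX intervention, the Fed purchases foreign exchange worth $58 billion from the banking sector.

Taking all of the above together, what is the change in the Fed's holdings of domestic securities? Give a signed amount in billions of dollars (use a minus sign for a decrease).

Asset purchase (from non-banks) $9 billion: securities added to the Fed's portfolio → +$9B.
FX purchase $58 billion: the Fed's securities portfolio is untouched → 0.
Net: 9 + 0 = +$9 billion.

+$9 billion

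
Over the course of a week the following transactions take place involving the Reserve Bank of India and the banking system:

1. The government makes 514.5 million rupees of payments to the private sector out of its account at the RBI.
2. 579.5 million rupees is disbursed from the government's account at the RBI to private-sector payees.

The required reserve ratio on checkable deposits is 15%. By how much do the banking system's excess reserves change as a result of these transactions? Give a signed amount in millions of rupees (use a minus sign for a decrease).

Government spending 514.5 million rupees: reserves +514.5M, deposits +514.5M.
Government spending 579.5 million rupees: reserves +579.5M, deposits +579.5M.
Totals: Δreserves = +1094M, Δdeposits = +1094M.
Δrequired reserves = 15% × +1094M = +164.1M.
Δexcess reserves = Δreserves − Δrequired = +1094M − (+164.1M) = +929.9 million.

+929.9 million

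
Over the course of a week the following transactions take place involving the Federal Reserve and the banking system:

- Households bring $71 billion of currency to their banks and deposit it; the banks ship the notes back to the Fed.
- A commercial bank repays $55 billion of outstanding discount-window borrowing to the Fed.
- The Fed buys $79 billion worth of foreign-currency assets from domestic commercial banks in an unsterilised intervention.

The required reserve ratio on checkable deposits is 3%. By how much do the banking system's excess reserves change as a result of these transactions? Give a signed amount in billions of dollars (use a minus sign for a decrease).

Currency deposit $71 billion: reserves +$71B, deposits +$71B.
Discount-window repayment $55 billion: reserves −$55B, deposits 0.
FX purchase $79 billion: reserves +$79B, deposits 0.
Totals: Δreserves = +$95B, Δdeposits = +$71B.
Δrequired reserves = 3% × +$71B = +$2.13B.
Δexcess reserves = Δreserves − Δrequired = +$95B − (+$2.13B) = +$92.87 billion.

+$92.87 billion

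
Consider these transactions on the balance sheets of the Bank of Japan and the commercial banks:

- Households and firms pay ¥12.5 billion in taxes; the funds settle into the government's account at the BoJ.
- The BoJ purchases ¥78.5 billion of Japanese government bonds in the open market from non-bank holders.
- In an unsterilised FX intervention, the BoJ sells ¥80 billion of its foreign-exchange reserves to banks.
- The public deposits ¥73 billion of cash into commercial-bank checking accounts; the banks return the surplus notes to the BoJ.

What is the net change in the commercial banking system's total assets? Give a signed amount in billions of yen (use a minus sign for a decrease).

+¥139 billion

BoJ balance sheet:
  Assets:      Securities +¥78.5B, Foreign assets −¥80B
  Liabilities: Bank reserves +¥59B, Currency in circulation −¥73B, Government deposits +¥12.5B
Commercial banking system:
  Assets:      Reserves at CB +¥59B, Foreign assets +¥80B
  Liabilities: Checkable deposits +¥139B
Change in total bank assets = +¥139 billion.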